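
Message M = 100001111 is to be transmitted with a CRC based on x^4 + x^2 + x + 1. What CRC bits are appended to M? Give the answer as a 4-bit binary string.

1101

Append 4 zeros: 1000011110000. Divide by 10111 (XOR where the leading bit is 1):
  pos 0: 10000 XOR 10111 = 00111
  pos 2: 11111 XOR 10111 = 01000
  pos 3: 10001 XOR 10111 = 00110
  pos 5: 11010 XOR 10111 = 01101
  pos 6: 11010 XOR 10111 = 01101
  pos 7: 11010 XOR 10111 = 01101
  pos 8: 11010 XOR 10111 = 01101
Remainder (last 4 bits) = 1101. This is the CRC / FCS.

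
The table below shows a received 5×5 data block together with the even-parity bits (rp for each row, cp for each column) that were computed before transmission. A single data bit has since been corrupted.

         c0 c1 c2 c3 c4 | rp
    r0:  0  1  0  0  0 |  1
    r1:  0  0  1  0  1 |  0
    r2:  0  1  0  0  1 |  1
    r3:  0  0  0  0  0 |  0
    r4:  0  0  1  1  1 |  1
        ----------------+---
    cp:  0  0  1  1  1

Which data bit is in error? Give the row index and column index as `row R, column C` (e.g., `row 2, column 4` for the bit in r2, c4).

row 2, column 2

Recompute each row's even parity and compare to rp:
  r0: data parity 1, sent rp 1 → ok
  r1: data parity 0, sent rp 0 → ok
  r2: data parity 0, sent rp 1 → mismatch
  r3: data parity 0, sent rp 0 → ok
  r4: data parity 1, sent rp 1 → ok
Recompute each column's even parity and compare to cp:
  c0: data parity 0, sent cp 0 → ok
  c1: data parity 0, sent cp 0 → ok
  c2: data parity 0, sent cp 1 → mismatch
  c3: data parity 1, sent cp 1 → ok
  c4: data parity 1, sent cp 1 → ok
Exactly one row (r2) and one column (c2) fail → the flipped bit is at their intersection.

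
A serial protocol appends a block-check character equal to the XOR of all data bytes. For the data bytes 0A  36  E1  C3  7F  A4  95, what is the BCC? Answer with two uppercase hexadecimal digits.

XOR the bytes together:
  start with 0x0A
  0x0A ⊕ 0x36 = 0x3C
  0x3C ⊕ 0xE1 = 0xDD
  0xDD ⊕ 0xC3 = 0x1E
  0x1E ⊕ 0x7F = 0x61
  0x61 ⊕ 0xA4 = 0xC5
  0xC5 ⊕ 0x95 = 0x50

50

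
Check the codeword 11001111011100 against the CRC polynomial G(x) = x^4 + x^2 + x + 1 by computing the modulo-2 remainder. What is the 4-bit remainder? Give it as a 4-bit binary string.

Modulo-2 division of 11001111011100 by 10111:
  pos 0: 11001 XOR 10111 = 01110
  pos 1: 11101 XOR 10111 = 01010
  pos 2: 10101 XOR 10111 = 00010
  pos 5: 10101 XOR 10111 = 00010
  pos 8: 10110 XOR 10111 = 00001
Remainder = 0010 (nonzero — an error is detected).

0010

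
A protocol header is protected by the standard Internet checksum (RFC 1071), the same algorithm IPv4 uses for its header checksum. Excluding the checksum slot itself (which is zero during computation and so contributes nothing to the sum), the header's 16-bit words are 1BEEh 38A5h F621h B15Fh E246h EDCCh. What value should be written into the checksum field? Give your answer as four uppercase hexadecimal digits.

33D7

One's-complement addition (fold any carry out of bit 15 back into bit 0):
  0x1BEE + 0x38A5 = 0x05493
  0x5493 + 0xF621 = 0x14AB4 → wrap carry → 0x4AB5
  0x4AB5 + 0xB15F = 0x0FC14
  0xFC14 + 0xE246 = 0x1DE5A → wrap carry → 0xDE5B
  0xDE5B + 0xEDCC = 0x1CC27 → wrap carry → 0xCC28
One's-complement sum = 0xCC28.
Checksum = ~0xCC28 & 0xFFFF = 0x33D7.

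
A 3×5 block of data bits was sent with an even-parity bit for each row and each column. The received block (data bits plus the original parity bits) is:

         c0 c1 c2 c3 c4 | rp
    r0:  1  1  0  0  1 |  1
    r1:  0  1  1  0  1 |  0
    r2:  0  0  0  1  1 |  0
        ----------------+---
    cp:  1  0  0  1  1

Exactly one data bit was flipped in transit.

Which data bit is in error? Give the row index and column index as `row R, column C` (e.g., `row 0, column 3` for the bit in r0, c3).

row 1, column 2

Recompute each row's even parity and compare to rp:
  r0: data parity 1, sent rp 1 → ok
  r1: data parity 1, sent rp 0 → mismatch
  r2: data parity 0, sent rp 0 → ok
Recompute each column's even parity and compare to cp:
  c0: data parity 1, sent cp 1 → ok
  c1: data parity 0, sent cp 0 → ok
  c2: data parity 1, sent cp 0 → mismatch
  c3: data parity 1, sent cp 1 → ok
  c4: data parity 1, sent cp 1 → ok
Exactly one row (r1) and one column (c2) fail → the flipped bit is at their intersection.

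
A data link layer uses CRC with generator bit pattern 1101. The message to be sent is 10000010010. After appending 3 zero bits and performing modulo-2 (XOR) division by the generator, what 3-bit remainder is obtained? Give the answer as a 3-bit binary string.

Append 3 zeros: 10000010010000. Divide by 1101 (XOR where the leading bit is 1):
  pos 0: 1000 XOR 1101 = 0101
  pos 1: 1010 XOR 1101 = 0111
  pos 2: 1110 XOR 1101 = 0011
  pos 4: 1110 XOR 1101 = 0011
  pos 6: 1101 XOR 1101 = 0000
Remainder (last 3 bits) = 000. This is the CRC / FCS.

000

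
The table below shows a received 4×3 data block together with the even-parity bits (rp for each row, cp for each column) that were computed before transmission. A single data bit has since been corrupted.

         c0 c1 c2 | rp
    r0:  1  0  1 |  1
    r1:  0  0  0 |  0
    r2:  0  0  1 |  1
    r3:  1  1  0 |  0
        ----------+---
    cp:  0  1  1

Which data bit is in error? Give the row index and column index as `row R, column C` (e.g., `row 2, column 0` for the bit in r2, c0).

row 0, column 2

Recompute each row's even parity and compare to rp:
  r0: data parity 0, sent rp 1 → mismatch
  r1: data parity 0, sent rp 0 → ok
  r2: data parity 1, sent rp 1 → ok
  r3: data parity 0, sent rp 0 → ok
Recompute each column's even parity and compare to cp:
  c0: data parity 0, sent cp 0 → ok
  c1: data parity 1, sent cp 1 → ok
  c2: data parity 0, sent cp 1 → mismatch
Exactly one row (r0) and one column (c2) fail → the flipped bit is at their intersection.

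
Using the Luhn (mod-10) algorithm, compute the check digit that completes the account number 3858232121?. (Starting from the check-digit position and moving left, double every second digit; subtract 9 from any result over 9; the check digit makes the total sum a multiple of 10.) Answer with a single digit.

2

Partial digits right→left: 1 2 1 2 3 2 8 5 8 3
Double every second digit counting from the check-digit position (so the 1st, 3rd, 5th, ... of the partial from the right).
  doubled (with −9 where >9): 2 2 6 7 7 → sum 24
  kept as-is: 2 2 2 5 3 → sum 14
Total = 24 + 14 = 38.
Check digit = (10 − (38 mod 10)) mod 10 = 2.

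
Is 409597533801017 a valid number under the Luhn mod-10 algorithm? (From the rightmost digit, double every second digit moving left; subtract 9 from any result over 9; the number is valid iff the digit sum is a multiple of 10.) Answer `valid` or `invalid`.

valid

From the right, keep odd positions and double even positions (subtract 9 from any doubled value over 9):
  doubled (positions 2,4,...): 2 2 7 6 5 1 0 → sum 23
  kept (positions 1,3,...): 7 0 0 3 5 9 9 4 → sum 37
Total = 60.
60 mod 10 = 0, so the number is valid.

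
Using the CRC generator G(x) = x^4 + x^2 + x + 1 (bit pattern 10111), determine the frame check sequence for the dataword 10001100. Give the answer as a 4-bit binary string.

Append 4 zeros: 100011000000. Divide by 10111 (XOR where the leading bit is 1):
  pos 0: 10001 XOR 10111 = 00110
  pos 2: 11010 XOR 10111 = 01101
  pos 3: 11010 XOR 10111 = 01101
  pos 4: 11010 XOR 10111 = 01101
  pos 5: 11010 XOR 10111 = 01101
  pos 6: 11010 XOR 10111 = 01101
  pos 7: 11010 XOR 10111 = 01101
Remainder (last 4 bits) = 1101. This is the CRC / FCS.

1101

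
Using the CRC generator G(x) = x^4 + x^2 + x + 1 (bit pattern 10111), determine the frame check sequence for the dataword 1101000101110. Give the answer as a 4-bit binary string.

Append 4 zeros: 11010001011100000. Divide by 10111 (XOR where the leading bit is 1):
  pos 0: 11010 XOR 10111 = 01101
  pos 1: 11010 XOR 10111 = 01101
  pos 2: 11010 XOR 10111 = 01101
  pos 3: 11011 XOR 10111 = 01100
  pos 4: 11000 XOR 10111 = 01111
  pos 5: 11111 XOR 10111 = 01000
  pos 6: 10001 XOR 10111 = 00110
  pos 8: 11010 XOR 10111 = 01101
  pos 9: 11010 XOR 10111 = 01101
  pos 10: 11010 XOR 10111 = 01101
  pos 11: 11010 XOR 10111 = 01101
  pos 12: 11010 XOR 10111 = 01101
Remainder (last 4 bits) = 1101. This is the CRC / FCS.

1101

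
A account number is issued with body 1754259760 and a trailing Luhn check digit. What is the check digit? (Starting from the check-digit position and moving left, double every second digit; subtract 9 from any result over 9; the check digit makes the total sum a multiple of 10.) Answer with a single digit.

8

Partial digits right→left: 0 6 7 9 5 2 4 5 7 1
Double every second digit counting from the check-digit position (so the 1st, 3rd, 5th, ... of the partial from the right).
  doubled (with −9 where >9): 0 5 1 8 5 → sum 19
  kept as-is: 6 9 2 5 1 → sum 23
Total = 19 + 23 = 42.
Check digit = (10 − (42 mod 10)) mod 10 = 8.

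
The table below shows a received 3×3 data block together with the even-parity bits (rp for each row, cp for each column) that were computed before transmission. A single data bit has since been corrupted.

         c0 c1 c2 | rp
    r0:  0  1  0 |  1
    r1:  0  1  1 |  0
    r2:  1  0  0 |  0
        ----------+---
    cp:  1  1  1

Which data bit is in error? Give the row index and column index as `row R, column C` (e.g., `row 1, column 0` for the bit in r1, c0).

row 2, column 1

Recompute each row's even parity and compare to rp:
  r0: data parity 1, sent rp 1 → ok
  r1: data parity 0, sent rp 0 → ok
  r2: data parity 1, sent rp 0 → mismatch
Recompute each column's even parity and compare to cp:
  c0: data parity 1, sent cp 1 → ok
  c1: data parity 0, sent cp 1 → mismatch
  c2: data parity 1, sent cp 1 → ok
Exactly one row (r2) and one column (c1) fail → the flipped bit is at their intersection.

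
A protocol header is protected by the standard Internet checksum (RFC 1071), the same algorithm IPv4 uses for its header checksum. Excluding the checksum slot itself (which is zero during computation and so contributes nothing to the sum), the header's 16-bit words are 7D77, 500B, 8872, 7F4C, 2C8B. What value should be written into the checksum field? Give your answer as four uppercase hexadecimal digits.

FE32

One's-complement addition (fold any carry out of bit 15 back into bit 0):
  0x7D77 + 0x500B = 0x0CD82
  0xCD82 + 0x8872 = 0x155F4 → wrap carry → 0x55F5
  0x55F5 + 0x7F4C = 0x0D541
  0xD541 + 0x2C8B = 0x101CC → wrap carry → 0x01CD
One's-complement sum = 0x01CD.
Checksum = ~0x01CD & 0xFFFF = 0xFE32.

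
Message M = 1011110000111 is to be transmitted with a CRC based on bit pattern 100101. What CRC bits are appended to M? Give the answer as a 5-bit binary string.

Append 5 zeros: 101111000011100000. Divide by 100101 (XOR where the leading bit is 1):
  pos 0: 101111 XOR 100101 = 001010
  pos 2: 101000 XOR 100101 = 001101
  pos 4: 110100 XOR 100101 = 010001
  pos 5: 100011 XOR 100101 = 000110
  pos 8: 110110 XOR 100101 = 010011
  pos 9: 100110 XOR 100101 = 000011
Remainder (last 5 bits) = 11000. This is the CRC / FCS.

11000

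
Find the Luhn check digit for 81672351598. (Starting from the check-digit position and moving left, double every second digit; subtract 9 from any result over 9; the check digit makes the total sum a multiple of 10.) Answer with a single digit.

Partial digits right→left: 8 9 5 1 5 3 2 7 6 1 8
Double every second digit counting from the check-digit position (so the 1st, 3rd, 5th, ... of the partial from the right).
  doubled (with −9 where >9): 7 1 1 4 3 7 → sum 23
  kept as-is: 9 1 3 7 1 → sum 21
Total = 23 + 21 = 44.
Check digit = (10 − (44 mod 10)) mod 10 = 6.

6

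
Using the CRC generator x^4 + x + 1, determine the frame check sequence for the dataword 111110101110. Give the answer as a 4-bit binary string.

1111

Append 4 zeros: 1111101011100000. Divide by 10011 (XOR where the leading bit is 1):
  pos 0: 11111 XOR 10011 = 01100
  pos 1: 11000 XOR 10011 = 01011
  pos 2: 10111 XOR 10011 = 00100
  pos 4: 10001 XOR 10011 = 00010
  pos 7: 10110 XOR 10011 = 00101
  pos 9: 10100 XOR 10011 = 00111
  pos 11: 11100 XOR 10011 = 01111
Remainder (last 4 bits) = 1111. This is the CRC / FCS.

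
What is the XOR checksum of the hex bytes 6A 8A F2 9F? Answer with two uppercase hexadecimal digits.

8D

XOR the bytes together:
  start with 0x6A
  0x6A ⊕ 0x8A = 0xE0
  0xE0 ⊕ 0xF2 = 0x12
  0x12 ⊕ 0x9F = 0x8D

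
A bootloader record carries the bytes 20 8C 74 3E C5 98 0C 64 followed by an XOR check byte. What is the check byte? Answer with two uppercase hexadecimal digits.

D3

XOR the bytes together:
  start with 0x20
  0x20 ⊕ 0x8C = 0xAC
  0xAC ⊕ 0x74 = 0xD8
  0xD8 ⊕ 0x3E = 0xE6
  0xE6 ⊕ 0xC5 = 0x23
  0x23 ⊕ 0x98 = 0xBB
  0xBB ⊕ 0x0C = 0xB7
  0xB7 ⊕ 0x64 = 0xD3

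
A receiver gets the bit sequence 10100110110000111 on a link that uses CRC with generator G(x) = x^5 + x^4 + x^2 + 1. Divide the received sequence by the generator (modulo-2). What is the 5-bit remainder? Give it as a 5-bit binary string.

01011

Modulo-2 division of 10100110110000111 by 110101:
  pos 0: 101001 XOR 110101 = 011100
  pos 1: 111001 XOR 110101 = 001100
  pos 3: 110001 XOR 110101 = 000100
  pos 6: 100100 XOR 110101 = 010001
  pos 7: 100010 XOR 110101 = 010111
  pos 8: 101110 XOR 110101 = 011011
  pos 9: 110111 XOR 110101 = 000010
Remainder = 01011 (nonzero — an error is detected).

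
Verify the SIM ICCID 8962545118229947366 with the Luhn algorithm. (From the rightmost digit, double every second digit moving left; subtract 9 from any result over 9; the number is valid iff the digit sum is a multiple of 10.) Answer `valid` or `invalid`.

valid

From the right, keep odd positions and double even positions (subtract 9 from any doubled value over 9):
  doubled (positions 2,4,...): 3 5 9 4 7 2 8 4 9 → sum 51
  kept (positions 1,3,...): 6 3 4 9 2 1 5 5 6 8 → sum 49
Total = 100.
100 mod 10 = 0, so the number is valid.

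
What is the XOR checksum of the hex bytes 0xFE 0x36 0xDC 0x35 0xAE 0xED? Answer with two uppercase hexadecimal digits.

XOR the bytes together:
  start with 0xFE
  0xFE ⊕ 0x36 = 0xC8
  0xC8 ⊕ 0xDC = 0x14
  0x14 ⊕ 0x35 = 0x21
  0x21 ⊕ 0xAE = 0x8F
  0x8F ⊕ 0xED = 0x62

62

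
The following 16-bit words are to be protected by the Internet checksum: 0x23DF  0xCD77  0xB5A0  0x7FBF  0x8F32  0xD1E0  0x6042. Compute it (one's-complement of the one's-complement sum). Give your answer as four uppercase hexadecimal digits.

17F3

One's-complement addition (fold any carry out of bit 15 back into bit 0):
  0x23DF + 0xCD77 = 0x0F156
  0xF156 + 0xB5A0 = 0x1A6F6 → wrap carry → 0xA6F7
  0xA6F7 + 0x7FBF = 0x126B6 → wrap carry → 0x26B7
  0x26B7 + 0x8F32 = 0x0B5E9
  0xB5E9 + 0xD1E0 = 0x187C9 → wrap carry → 0x87CA
  0x87CA + 0x6042 = 0x0E80C
One's-complement sum = 0xE80C.
Checksum = ~0xE80C & 0xFFFF = 0x17F3.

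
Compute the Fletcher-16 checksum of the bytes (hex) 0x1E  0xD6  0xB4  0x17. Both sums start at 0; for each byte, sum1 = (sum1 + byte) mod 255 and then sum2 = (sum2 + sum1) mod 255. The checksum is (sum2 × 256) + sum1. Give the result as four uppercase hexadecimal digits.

Running sums (mod 255):
  after byte 0 (0x1E): sum1=30, sum2=30
  after byte 1 (0xD6): sum1=244, sum2=19
  after byte 2 (0xB4): sum1=169, sum2=188
  after byte 3 (0x17): sum1=192, sum2=125
Checksum = sum2·256 + sum1 = 125·256 + 192 = 32192 = 0x7DC0.

7DC0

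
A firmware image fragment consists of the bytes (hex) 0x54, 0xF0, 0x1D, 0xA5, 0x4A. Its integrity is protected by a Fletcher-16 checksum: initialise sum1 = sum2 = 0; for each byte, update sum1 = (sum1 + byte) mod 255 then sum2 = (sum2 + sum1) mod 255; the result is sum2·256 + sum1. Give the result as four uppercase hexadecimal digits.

Running sums (mod 255):
  after byte 0 (0x54): sum1=84, sum2=84
  after byte 1 (0xF0): sum1=69, sum2=153
  after byte 2 (0x1D): sum1=98, sum2=251
  after byte 3 (0xA5): sum1=8, sum2=4
  after byte 4 (0x4A): sum1=82, sum2=86
Checksum = sum2·256 + sum1 = 86·256 + 82 = 22098 = 0x5652.

5652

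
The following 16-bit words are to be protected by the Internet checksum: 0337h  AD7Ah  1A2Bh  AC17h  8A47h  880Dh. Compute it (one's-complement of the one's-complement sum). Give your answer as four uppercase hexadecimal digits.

One's-complement addition (fold any carry out of bit 15 back into bit 0):
  0x0337 + 0xAD7A = 0x0B0B1
  0xB0B1 + 0x1A2B = 0x0CADC
  0xCADC + 0xAC17 = 0x176F3 → wrap carry → 0x76F4
  0x76F4 + 0x8A47 = 0x1013B → wrap carry → 0x013C
  0x013C + 0x880D = 0x08949
One's-complement sum = 0x8949.
Checksum = ~0x8949 & 0xFFFF = 0x76B6.

76B6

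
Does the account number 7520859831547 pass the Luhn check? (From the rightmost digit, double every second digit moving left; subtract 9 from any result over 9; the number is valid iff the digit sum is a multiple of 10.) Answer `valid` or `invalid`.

From the right, keep odd positions and double even positions (subtract 9 from any doubled value over 9):
  doubled (positions 2,4,...): 8 2 7 1 0 1 → sum 19
  kept (positions 1,3,...): 7 5 3 9 8 2 7 → sum 41
Total = 60.
60 mod 10 = 0, so the number is valid.

valid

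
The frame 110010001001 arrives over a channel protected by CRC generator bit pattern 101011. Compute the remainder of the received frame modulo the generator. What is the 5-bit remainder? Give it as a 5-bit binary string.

10000

Modulo-2 division of 110010001001 by 101011:
  pos 0: 110010 XOR 101011 = 011001
  pos 1: 110010 XOR 101011 = 011001
  pos 2: 110010 XOR 101011 = 011001
  pos 3: 110011 XOR 101011 = 011000
  pos 4: 110000 XOR 101011 = 011011
  pos 5: 110110 XOR 101011 = 011101
  pos 6: 111011 XOR 101011 = 010000
Remainder = 10000 (nonzero — an error is detected).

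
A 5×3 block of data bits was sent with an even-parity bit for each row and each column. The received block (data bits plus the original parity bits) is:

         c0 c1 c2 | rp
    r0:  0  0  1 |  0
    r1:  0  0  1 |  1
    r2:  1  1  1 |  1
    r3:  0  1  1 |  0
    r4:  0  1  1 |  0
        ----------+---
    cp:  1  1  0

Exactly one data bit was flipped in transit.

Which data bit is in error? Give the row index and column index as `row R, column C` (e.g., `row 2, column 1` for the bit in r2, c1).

Recompute each row's even parity and compare to rp:
  r0: data parity 1, sent rp 0 → mismatch
  r1: data parity 1, sent rp 1 → ok
  r2: data parity 1, sent rp 1 → ok
  r3: data parity 0, sent rp 0 → ok
  r4: data parity 0, sent rp 0 → ok
Recompute each column's even parity and compare to cp:
  c0: data parity 1, sent cp 1 → ok
  c1: data parity 1, sent cp 1 → ok
  c2: data parity 1, sent cp 0 → mismatch
Exactly one row (r0) and one column (c2) fail → the flipped bit is at their intersection.

row 0, column 2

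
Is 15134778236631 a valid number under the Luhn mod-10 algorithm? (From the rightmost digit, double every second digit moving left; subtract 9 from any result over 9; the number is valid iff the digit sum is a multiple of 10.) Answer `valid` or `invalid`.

invalid

From the right, keep odd positions and double even positions (subtract 9 from any doubled value over 9):
  doubled (positions 2,4,...): 6 3 4 5 8 2 2 → sum 30
  kept (positions 1,3,...): 1 6 3 8 7 3 5 → sum 33
Total = 63.
63 mod 10 = 3, so the number is invalid.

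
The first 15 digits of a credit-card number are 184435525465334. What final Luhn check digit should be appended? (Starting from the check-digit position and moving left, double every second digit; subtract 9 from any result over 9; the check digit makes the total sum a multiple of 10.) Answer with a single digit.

Partial digits right→left: 4 3 3 5 6 4 5 2 5 5 3 4 4 8 1
Double every second digit counting from the check-digit position (so the 1st, 3rd, 5th, ... of the partial from the right).
  doubled (with −9 where >9): 8 6 3 1 1 6 8 2 → sum 35
  kept as-is: 3 5 4 2 5 4 8 → sum 31
Total = 35 + 31 = 66.
Check digit = (10 − (66 mod 10)) mod 10 = 4.

4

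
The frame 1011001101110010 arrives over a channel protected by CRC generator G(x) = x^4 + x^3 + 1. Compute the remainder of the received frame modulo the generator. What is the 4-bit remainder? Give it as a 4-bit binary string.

0000

Modulo-2 division of 1011001101110010 by 11001:
  pos 0: 10110 XOR 11001 = 01111
  pos 1: 11110 XOR 11001 = 00111
  pos 3: 11111 XOR 11001 = 00110
  pos 5: 11001 XOR 11001 = 00000
  pos 10: 11001 XOR 11001 = 00000
Remainder = 0000 (zero — the frame passes the CRC check).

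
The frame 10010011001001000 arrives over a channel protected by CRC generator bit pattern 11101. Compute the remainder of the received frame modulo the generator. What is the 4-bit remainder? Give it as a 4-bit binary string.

Modulo-2 division of 10010011001001000 by 11101:
  pos 0: 10010 XOR 11101 = 01111
  pos 1: 11110 XOR 11101 = 00011
  pos 4: 11110 XOR 11101 = 00011
  pos 7: 11010 XOR 11101 = 00111
  pos 9: 11101 XOR 11101 = 00000
Remainder = 0000 (zero — the frame passes the CRC check).

0000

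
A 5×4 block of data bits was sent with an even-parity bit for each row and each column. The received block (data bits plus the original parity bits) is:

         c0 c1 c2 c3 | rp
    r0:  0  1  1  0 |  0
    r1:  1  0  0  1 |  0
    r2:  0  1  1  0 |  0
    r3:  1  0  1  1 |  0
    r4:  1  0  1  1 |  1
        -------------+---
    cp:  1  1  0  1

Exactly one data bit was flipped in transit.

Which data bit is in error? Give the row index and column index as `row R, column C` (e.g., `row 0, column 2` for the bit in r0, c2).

row 3, column 1

Recompute each row's even parity and compare to rp:
  r0: data parity 0, sent rp 0 → ok
  r1: data parity 0, sent rp 0 → ok
  r2: data parity 0, sent rp 0 → ok
  r3: data parity 1, sent rp 0 → mismatch
  r4: data parity 1, sent rp 1 → ok
Recompute each column's even parity and compare to cp:
  c0: data parity 1, sent cp 1 → ok
  c1: data parity 0, sent cp 1 → mismatch
  c2: data parity 0, sent cp 0 → ok
  c3: data parity 1, sent cp 1 → ok
Exactly one row (r3) and one column (c1) fail → the flipped bit is at their intersection.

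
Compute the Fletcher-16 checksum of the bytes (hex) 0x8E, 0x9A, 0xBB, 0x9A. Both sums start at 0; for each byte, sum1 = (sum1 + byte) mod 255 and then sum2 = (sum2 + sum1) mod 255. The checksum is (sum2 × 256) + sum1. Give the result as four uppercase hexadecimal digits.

Running sums (mod 255):
  after byte 0 (0x8E): sum1=142, sum2=142
  after byte 1 (0x9A): sum1=41, sum2=183
  after byte 2 (0xBB): sum1=228, sum2=156
  after byte 3 (0x9A): sum1=127, sum2=28
Checksum = sum2·256 + sum1 = 28·256 + 127 = 7295 = 0x1C7F.

1C7F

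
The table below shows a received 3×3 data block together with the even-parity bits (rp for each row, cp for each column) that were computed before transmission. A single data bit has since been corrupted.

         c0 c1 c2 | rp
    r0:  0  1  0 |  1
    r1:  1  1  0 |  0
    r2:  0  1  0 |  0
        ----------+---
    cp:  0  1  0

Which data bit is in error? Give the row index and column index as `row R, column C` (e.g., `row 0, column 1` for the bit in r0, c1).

Recompute each row's even parity and compare to rp:
  r0: data parity 1, sent rp 1 → ok
  r1: data parity 0, sent rp 0 → ok
  r2: data parity 1, sent rp 0 → mismatch
Recompute each column's even parity and compare to cp:
  c0: data parity 1, sent cp 0 → mismatch
  c1: data parity 1, sent cp 1 → ok
  c2: data parity 0, sent cp 0 → ok
Exactly one row (r2) and one column (c0) fail → the flipped bit is at their intersection.

row 2, column 0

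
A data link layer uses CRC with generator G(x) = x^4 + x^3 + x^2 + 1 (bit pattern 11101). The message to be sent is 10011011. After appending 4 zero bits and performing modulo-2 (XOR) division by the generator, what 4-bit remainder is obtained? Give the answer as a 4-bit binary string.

0100

Append 4 zeros: 100110110000. Divide by 11101 (XOR where the leading bit is 1):
  pos 0: 10011 XOR 11101 = 01110
  pos 1: 11100 XOR 11101 = 00001
  pos 5: 11100 XOR 11101 = 00001
Remainder (last 4 bits) = 0100. This is the CRC / FCS.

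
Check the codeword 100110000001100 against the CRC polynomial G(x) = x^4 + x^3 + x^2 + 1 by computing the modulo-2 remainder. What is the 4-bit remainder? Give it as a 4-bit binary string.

1000

Modulo-2 division of 100110000001100 by 11101:
  pos 0: 10011 XOR 11101 = 01110
  pos 1: 11100 XOR 11101 = 00001
  pos 5: 10000 XOR 11101 = 01101
  pos 6: 11010 XOR 11101 = 00111
  pos 8: 11111 XOR 11101 = 00010
Remainder = 1000 (nonzero — an error is detected).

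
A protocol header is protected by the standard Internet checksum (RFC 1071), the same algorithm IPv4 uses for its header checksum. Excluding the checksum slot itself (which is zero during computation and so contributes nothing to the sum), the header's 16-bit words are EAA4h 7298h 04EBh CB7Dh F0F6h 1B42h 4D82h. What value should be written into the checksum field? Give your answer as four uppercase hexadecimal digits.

One's-complement addition (fold any carry out of bit 15 back into bit 0):
  0xEAA4 + 0x7298 = 0x15D3C → wrap carry → 0x5D3D
  0x5D3D + 0x04EB = 0x06228
  0x6228 + 0xCB7D = 0x12DA5 → wrap carry → 0x2DA6
  0x2DA6 + 0xF0F6 = 0x11E9C → wrap carry → 0x1E9D
  0x1E9D + 0x1B42 = 0x039DF
  0x39DF + 0x4D82 = 0x08761
One's-complement sum = 0x8761.
Checksum = ~0x8761 & 0xFFFF = 0x789E.

789E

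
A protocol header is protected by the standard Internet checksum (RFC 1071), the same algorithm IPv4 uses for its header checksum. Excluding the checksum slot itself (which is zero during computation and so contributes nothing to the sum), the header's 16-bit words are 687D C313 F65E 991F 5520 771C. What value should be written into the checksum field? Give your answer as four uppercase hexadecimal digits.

78B3

One's-complement addition (fold any carry out of bit 15 back into bit 0):
  0x687D + 0xC313 = 0x12B90 → wrap carry → 0x2B91
  0x2B91 + 0xF65E = 0x121EF → wrap carry → 0x21F0
  0x21F0 + 0x991F = 0x0BB0F
  0xBB0F + 0x5520 = 0x1102F → wrap carry → 0x1030
  0x1030 + 0x771C = 0x0874C
One's-complement sum = 0x874C.
Checksum = ~0x874C & 0xFFFF = 0x78B3.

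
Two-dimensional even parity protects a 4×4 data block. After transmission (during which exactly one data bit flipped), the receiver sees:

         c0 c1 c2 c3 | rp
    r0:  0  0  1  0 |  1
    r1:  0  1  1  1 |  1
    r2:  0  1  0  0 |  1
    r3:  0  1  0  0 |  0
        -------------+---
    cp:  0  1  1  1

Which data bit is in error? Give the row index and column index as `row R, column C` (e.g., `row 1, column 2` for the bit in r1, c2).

row 3, column 2

Recompute each row's even parity and compare to rp:
  r0: data parity 1, sent rp 1 → ok
  r1: data parity 1, sent rp 1 → ok
  r2: data parity 1, sent rp 1 → ok
  r3: data parity 1, sent rp 0 → mismatch
Recompute each column's even parity and compare to cp:
  c0: data parity 0, sent cp 0 → ok
  c1: data parity 1, sent cp 1 → ok
  c2: data parity 0, sent cp 1 → mismatch
  c3: data parity 1, sent cp 1 → ok
Exactly one row (r3) and one column (c2) fail → the flipped bit is at their intersection.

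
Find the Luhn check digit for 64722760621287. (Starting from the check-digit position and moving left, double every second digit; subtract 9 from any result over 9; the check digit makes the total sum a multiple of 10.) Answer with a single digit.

4

Partial digits right→left: 7 8 2 1 2 6 0 6 7 2 2 7 4 6
Double every second digit counting from the check-digit position (so the 1st, 3rd, 5th, ... of the partial from the right).
  doubled (with −9 where >9): 5 4 4 0 5 4 8 → sum 30
  kept as-is: 8 1 6 6 2 7 6 → sum 36
Total = 30 + 36 = 66.
Check digit = (10 − (66 mod 10)) mod 10 = 4.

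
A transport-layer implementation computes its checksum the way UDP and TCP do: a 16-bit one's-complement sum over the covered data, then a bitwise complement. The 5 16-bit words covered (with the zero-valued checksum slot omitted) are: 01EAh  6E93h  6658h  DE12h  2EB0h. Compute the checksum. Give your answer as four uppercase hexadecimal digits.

1C67

One's-complement addition (fold any carry out of bit 15 back into bit 0):
  0x01EA + 0x6E93 = 0x0707D
  0x707D + 0x6658 = 0x0D6D5
  0xD6D5 + 0xDE12 = 0x1B4E7 → wrap carry → 0xB4E8
  0xB4E8 + 0x2EB0 = 0x0E398
One's-complement sum = 0xE398.
Checksum = ~0xE398 & 0xFFFF = 0x1C67.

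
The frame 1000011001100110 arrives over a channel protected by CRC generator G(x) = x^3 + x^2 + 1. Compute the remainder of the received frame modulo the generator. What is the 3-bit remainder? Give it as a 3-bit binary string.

Modulo-2 division of 1000011001100110 by 1101:
  pos 0: 1000 XOR 1101 = 0101
  pos 1: 1010 XOR 1101 = 0111
  pos 2: 1111 XOR 1101 = 0010
  pos 4: 1010 XOR 1101 = 0111
  pos 5: 1110 XOR 1101 = 0011
  pos 7: 1111 XOR 1101 = 0010
  pos 9: 1000 XOR 1101 = 0101
  pos 10: 1011 XOR 1101 = 0110
  pos 11: 1101 XOR 1101 = 0000
Remainder = 000 (zero — the frame passes the CRC check).

000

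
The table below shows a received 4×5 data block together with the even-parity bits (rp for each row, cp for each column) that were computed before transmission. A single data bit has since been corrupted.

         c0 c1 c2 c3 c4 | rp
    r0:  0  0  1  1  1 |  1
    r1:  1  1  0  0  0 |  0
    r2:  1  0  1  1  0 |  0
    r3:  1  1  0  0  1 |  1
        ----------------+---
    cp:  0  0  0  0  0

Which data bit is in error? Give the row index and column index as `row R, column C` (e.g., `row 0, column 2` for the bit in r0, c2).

Recompute each row's even parity and compare to rp:
  r0: data parity 1, sent rp 1 → ok
  r1: data parity 0, sent rp 0 → ok
  r2: data parity 1, sent rp 0 → mismatch
  r3: data parity 1, sent rp 1 → ok
Recompute each column's even parity and compare to cp:
  c0: data parity 1, sent cp 0 → mismatch
  c1: data parity 0, sent cp 0 → ok
  c2: data parity 0, sent cp 0 → ok
  c3: data parity 0, sent cp 0 → ok
  c4: data parity 0, sent cp 0 → ok
Exactly one row (r2) and one column (c0) fail → the flipped bit is at their intersection.

row 2, column 0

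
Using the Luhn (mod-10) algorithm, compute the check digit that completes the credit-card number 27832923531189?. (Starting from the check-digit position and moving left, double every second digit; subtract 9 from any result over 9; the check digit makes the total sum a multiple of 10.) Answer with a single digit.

Partial digits right→left: 9 8 1 1 3 5 3 2 9 2 3 8 7 2
Double every second digit counting from the check-digit position (so the 1st, 3rd, 5th, ... of the partial from the right).
  doubled (with −9 where >9): 9 2 6 6 9 6 5 → sum 43
  kept as-is: 8 1 5 2 2 8 2 → sum 28
Total = 43 + 28 = 71.
Check digit = (10 − (71 mod 10)) mod 10 = 9.

9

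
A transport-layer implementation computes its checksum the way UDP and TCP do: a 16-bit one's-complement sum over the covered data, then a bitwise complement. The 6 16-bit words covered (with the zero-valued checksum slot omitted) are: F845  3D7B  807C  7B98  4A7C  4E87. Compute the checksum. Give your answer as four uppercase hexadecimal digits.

3526

One's-complement addition (fold any carry out of bit 15 back into bit 0):
  0xF845 + 0x3D7B = 0x135C0 → wrap carry → 0x35C1
  0x35C1 + 0x807C = 0x0B63D
  0xB63D + 0x7B98 = 0x131D5 → wrap carry → 0x31D6
  0x31D6 + 0x4A7C = 0x07C52
  0x7C52 + 0x4E87 = 0x0CAD9
One's-complement sum = 0xCAD9.
Checksum = ~0xCAD9 & 0xFFFF = 0x3526.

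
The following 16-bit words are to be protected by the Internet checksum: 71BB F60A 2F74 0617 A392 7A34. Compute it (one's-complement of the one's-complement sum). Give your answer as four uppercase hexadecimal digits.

One's-complement addition (fold any carry out of bit 15 back into bit 0):
  0x71BB + 0xF60A = 0x167C5 → wrap carry → 0x67C6
  0x67C6 + 0x2F74 = 0x0973A
  0x973A + 0x0617 = 0x09D51
  0x9D51 + 0xA392 = 0x140E3 → wrap carry → 0x40E4
  0x40E4 + 0x7A34 = 0x0BB18
One's-complement sum = 0xBB18.
Checksum = ~0xBB18 & 0xFFFF = 0x44E7.

44E7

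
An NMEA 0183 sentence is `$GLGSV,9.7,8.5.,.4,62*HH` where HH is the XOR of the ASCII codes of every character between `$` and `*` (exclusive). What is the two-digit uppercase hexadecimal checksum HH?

7A

XOR the ASCII codes of the payload characters:
  'G' = 0x47 → acc = 0x47
  'L' = 0x4C → acc = 0x0B
  'G' = 0x47 → acc = 0x4C
  'S' = 0x53 → acc = 0x1F
  'V' = 0x56 → acc = 0x49
  ',' = 0x2C → acc = 0x65
  '9' = 0x39 → acc = 0x5C
  '.' = 0x2E → acc = 0x72
  '7' = 0x37 → acc = 0x45
  ',' = 0x2C → acc = 0x69
  '8' = 0x38 → acc = 0x51
  '.' = 0x2E → acc = 0x7F
  '5' = 0x35 → acc = 0x4A
  '.' = 0x2E → acc = 0x64
  ',' = 0x2C → acc = 0x48
  '.' = 0x2E → acc = 0x66
  '4' = 0x34 → acc = 0x52
  ',' = 0x2C → acc = 0x7E
  '6' = 0x36 → acc = 0x48
  '2' = 0x32 → acc = 0x7A
Checksum = 0x7A.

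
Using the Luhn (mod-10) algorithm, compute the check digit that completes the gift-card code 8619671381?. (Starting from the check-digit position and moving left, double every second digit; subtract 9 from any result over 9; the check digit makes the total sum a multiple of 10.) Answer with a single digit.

1

Partial digits right→left: 1 8 3 1 7 6 9 1 6 8
Double every second digit counting from the check-digit position (so the 1st, 3rd, 5th, ... of the partial from the right).
  doubled (with −9 where >9): 2 6 5 9 3 → sum 25
  kept as-is: 8 1 6 1 8 → sum 24
Total = 25 + 24 = 49.
Check digit = (10 − (49 mod 10)) mod 10 = 1.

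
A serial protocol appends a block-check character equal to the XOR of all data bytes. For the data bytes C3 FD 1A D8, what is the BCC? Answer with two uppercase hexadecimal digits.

XOR the bytes together:
  start with 0xC3
  0xC3 ⊕ 0xFD = 0x3E
  0x3E ⊕ 0x1A = 0x24
  0x24 ⊕ 0xD8 = 0xFC

FC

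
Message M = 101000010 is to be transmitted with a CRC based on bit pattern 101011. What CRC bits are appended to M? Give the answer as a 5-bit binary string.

Append 5 zeros: 10100001000000. Divide by 101011 (XOR where the leading bit is 1):
  pos 0: 101000 XOR 101011 = 000011
  pos 4: 110100 XOR 101011 = 011111
  pos 5: 111110 XOR 101011 = 010101
  pos 6: 101010 XOR 101011 = 000001
Remainder (last 5 bits) = 00100. This is the CRC / FCS.

00100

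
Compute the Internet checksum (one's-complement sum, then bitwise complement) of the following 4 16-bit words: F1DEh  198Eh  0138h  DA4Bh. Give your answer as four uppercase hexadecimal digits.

One's-complement addition (fold any carry out of bit 15 back into bit 0):
  0xF1DE + 0x198E = 0x10B6C → wrap carry → 0x0B6D
  0x0B6D + 0x0138 = 0x00CA5
  0x0CA5 + 0xDA4B = 0x0E6F0
One's-complement sum = 0xE6F0.
Checksum = ~0xE6F0 & 0xFFFF = 0x190F.

190F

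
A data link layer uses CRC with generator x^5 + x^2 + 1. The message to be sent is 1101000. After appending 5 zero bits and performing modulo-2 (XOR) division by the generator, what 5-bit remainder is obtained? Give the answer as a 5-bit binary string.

Append 5 zeros: 110100000000. Divide by 100101 (XOR where the leading bit is 1):
  pos 0: 110100 XOR 100101 = 010001
  pos 1: 100010 XOR 100101 = 000111
  pos 4: 111000 XOR 100101 = 011101
  pos 5: 111010 XOR 100101 = 011111
  pos 6: 111110 XOR 100101 = 011011
Remainder (last 5 bits) = 11011. This is the CRC / FCS.

11011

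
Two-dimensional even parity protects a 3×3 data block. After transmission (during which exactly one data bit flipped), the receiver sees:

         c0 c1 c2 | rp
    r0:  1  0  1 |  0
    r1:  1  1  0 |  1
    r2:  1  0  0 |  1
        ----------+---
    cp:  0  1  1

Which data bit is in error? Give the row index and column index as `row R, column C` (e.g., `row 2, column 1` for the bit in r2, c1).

Recompute each row's even parity and compare to rp:
  r0: data parity 0, sent rp 0 → ok
  r1: data parity 0, sent rp 1 → mismatch
  r2: data parity 1, sent rp 1 → ok
Recompute each column's even parity and compare to cp:
  c0: data parity 1, sent cp 0 → mismatch
  c1: data parity 1, sent cp 1 → ok
  c2: data parity 1, sent cp 1 → ok
Exactly one row (r1) and one column (c0) fail → the flipped bit is at their intersection.

row 1, column 0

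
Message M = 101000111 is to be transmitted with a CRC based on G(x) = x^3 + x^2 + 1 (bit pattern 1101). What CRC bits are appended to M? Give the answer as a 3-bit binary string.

Append 3 zeros: 101000111000. Divide by 1101 (XOR where the leading bit is 1):
  pos 0: 1010 XOR 1101 = 0111
  pos 1: 1110 XOR 1101 = 0011
  pos 3: 1101 XOR 1101 = 0000
  pos 7: 1100 XOR 1101 = 0001
Remainder (last 3 bits) = 010. This is the CRC / FCS.

010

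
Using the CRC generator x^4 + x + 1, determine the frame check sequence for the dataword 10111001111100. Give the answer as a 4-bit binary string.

Append 4 zeros: 101110011111000000. Divide by 10011 (XOR where the leading bit is 1):
  pos 0: 10111 XOR 10011 = 00100
  pos 2: 10000 XOR 10011 = 00011
  pos 5: 11111 XOR 10011 = 01100
  pos 6: 11001 XOR 10011 = 01010
  pos 7: 10101 XOR 10011 = 00110
  pos 9: 11000 XOR 10011 = 01011
  pos 10: 10110 XOR 10011 = 00101
  pos 12: 10100 XOR 10011 = 00111
Remainder (last 4 bits) = 1110. This is the CRC / FCS.

1110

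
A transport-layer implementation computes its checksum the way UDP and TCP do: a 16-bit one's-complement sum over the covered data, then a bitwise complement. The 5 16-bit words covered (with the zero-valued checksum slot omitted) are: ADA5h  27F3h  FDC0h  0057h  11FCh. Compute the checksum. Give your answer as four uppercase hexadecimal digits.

One's-complement addition (fold any carry out of bit 15 back into bit 0):
  0xADA5 + 0x27F3 = 0x0D598
  0xD598 + 0xFDC0 = 0x1D358 → wrap carry → 0xD359
  0xD359 + 0x0057 = 0x0D3B0
  0xD3B0 + 0x11FC = 0x0E5AC
One's-complement sum = 0xE5AC.
Checksum = ~0xE5AC & 0xFFFF = 0x1A53.

1A53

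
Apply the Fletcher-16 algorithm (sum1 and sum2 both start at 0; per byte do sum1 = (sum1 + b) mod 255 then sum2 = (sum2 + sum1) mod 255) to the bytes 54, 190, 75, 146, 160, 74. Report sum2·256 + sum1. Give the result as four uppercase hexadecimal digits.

6FBD

Running sums (mod 255):
  after byte 0 (54): sum1=54, sum2=54
  after byte 1 (190): sum1=244, sum2=43
  after byte 2 (75): sum1=64, sum2=107
  after byte 3 (146): sum1=210, sum2=62
  after byte 4 (160): sum1=115, sum2=177
  after byte 5 (74): sum1=189, sum2=111
Checksum = sum2·256 + sum1 = 111·256 + 189 = 28605 = 0x6FBD.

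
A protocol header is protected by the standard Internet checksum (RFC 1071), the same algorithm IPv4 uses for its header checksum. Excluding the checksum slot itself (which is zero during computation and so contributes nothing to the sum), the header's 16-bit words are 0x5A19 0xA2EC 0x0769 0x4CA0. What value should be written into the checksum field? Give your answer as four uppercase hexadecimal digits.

AEF0

One's-complement addition (fold any carry out of bit 15 back into bit 0):
  0x5A19 + 0xA2EC = 0x0FD05
  0xFD05 + 0x0769 = 0x1046E → wrap carry → 0x046F
  0x046F + 0x4CA0 = 0x0510F
One's-complement sum = 0x510F.
Checksum = ~0x510F & 0xFFFF = 0xAEF0.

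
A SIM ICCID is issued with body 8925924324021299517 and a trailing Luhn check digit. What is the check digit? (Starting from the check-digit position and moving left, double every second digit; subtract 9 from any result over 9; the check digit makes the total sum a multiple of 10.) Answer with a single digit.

Partial digits right→left: 7 1 5 9 9 2 1 2 0 4 2 3 4 2 9 5 2 9 8
Double every second digit counting from the check-digit position (so the 1st, 3rd, 5th, ... of the partial from the right).
  doubled (with −9 where >9): 5 1 9 2 0 4 8 9 4 7 → sum 49
  kept as-is: 1 9 2 2 4 3 2 5 9 → sum 37
Total = 49 + 37 = 86.
Check digit = (10 − (86 mod 10)) mod 10 = 4.

4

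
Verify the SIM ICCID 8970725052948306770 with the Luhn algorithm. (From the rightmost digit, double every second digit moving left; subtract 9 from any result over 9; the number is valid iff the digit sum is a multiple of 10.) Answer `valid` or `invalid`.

invalid

From the right, keep odd positions and double even positions (subtract 9 from any doubled value over 9):
  doubled (positions 2,4,...): 5 3 6 8 4 0 4 0 9 → sum 39
  kept (positions 1,3,...): 0 7 0 8 9 5 5 7 7 8 → sum 56
Total = 95.
95 mod 10 = 5, so the number is invalid.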